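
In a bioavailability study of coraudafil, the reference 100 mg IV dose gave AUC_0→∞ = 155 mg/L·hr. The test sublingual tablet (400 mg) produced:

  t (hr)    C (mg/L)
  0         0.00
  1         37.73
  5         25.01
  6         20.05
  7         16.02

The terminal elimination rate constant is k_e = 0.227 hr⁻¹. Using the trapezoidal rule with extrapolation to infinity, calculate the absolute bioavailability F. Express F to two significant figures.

Trapezoidal AUC_0→7 (sublingual tablet):
  [0→1]: (0.00+37.73)/2 × 1 = 18.865
  [1→5]: (37.73+25.01)/2 × 4 = 125.48
  [5→6]: (25.01+20.05)/2 × 1 = 22.53
  [6→7]: (20.05+16.02)/2 × 1 = 18.035
  Sum = 184.91 mg/L·hr
Tail: C_last/k_e = 16.02/0.227 = 70.573
AUC_0→∞ (sublingual tablet) = 184.91 + 70.573 = 255.483 mg/L·hr
F = (AUC_ev/D_ev)/(AUC_iv/D_iv) = (255.483/400)/(155/100) = 0.6387075/1.55 = 0.4121

F = 0.41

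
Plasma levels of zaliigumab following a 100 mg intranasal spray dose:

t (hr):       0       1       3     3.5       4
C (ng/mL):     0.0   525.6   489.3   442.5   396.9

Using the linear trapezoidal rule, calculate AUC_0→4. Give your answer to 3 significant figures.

Trapezoidal AUC_0→4:
  [0→1]: (0.0+525.6)/2 × 1 = 262.8
  [1→3]: (525.6+489.3)/2 × 2 = 1014.9
  [3→3.5]: (489.3+442.5)/2 × 0.5 = 232.95
  [3.5→4]: (442.5+396.9)/2 × 0.5 = 209.85
  Sum = 1720.5 ng/mL·hr

AUC = 1720 ng/mL·hr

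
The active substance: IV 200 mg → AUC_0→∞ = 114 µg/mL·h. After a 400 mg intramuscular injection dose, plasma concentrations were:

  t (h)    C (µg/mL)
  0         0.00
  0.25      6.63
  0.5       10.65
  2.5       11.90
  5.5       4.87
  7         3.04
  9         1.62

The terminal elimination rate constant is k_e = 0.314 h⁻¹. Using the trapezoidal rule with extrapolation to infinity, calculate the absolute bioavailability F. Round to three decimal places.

F = 0.291

Trapezoidal AUC_0→9 (intramuscular injection):
  [0→0.25]: (0.00+6.63)/2 × 0.25 = 0.82875
  [0.25→0.5]: (6.63+10.65)/2 × 0.25 = 2.16
  [0.5→2.5]: (10.65+11.90)/2 × 2 = 22.55
  [2.5→5.5]: (11.90+4.87)/2 × 3 = 25.155
  [5.5→7]: (4.87+3.04)/2 × 1.5 = 5.9325
  [7→9]: (3.04+1.62)/2 × 2 = 4.66
  Sum = 61.28625 µg/mL·h
Tail: C_last/k_e = 1.62/0.314 = 5.159
AUC_0→∞ (intramuscular injection) = 61.28625 + 5.159 = 66.44525 µg/mL·h
F = (AUC_ev/D_ev)/(AUC_iv/D_iv) = (66.44525/400)/(114/200) = 0.166113/0.57 = 0.2914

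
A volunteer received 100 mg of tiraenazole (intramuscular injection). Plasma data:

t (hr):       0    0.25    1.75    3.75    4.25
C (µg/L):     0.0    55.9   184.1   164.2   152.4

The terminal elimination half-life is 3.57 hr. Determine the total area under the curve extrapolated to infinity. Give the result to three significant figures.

Trapezoidal AUC_0→4.25:
  [0→0.25]: (0.0+55.9)/2 × 0.25 = 6.9875
  [0.25→1.75]: (55.9+184.1)/2 × 1.5 = 180.0
  [1.75→3.75]: (184.1+164.2)/2 × 2 = 348.3
  [3.75→4.25]: (164.2+152.4)/2 × 0.5 = 79.15
  Sum = 614.4375 µg/L·hr
k_e = ln2 / t½ = 0.693147 / 3.57 = 0.1942 hr^-1
Extrapolated tail: C_last / k_e = 152.4 / 0.1942 = 784.758
AUC_0→∞ = 614.4375 + 784.758 = 1399.1955 µg/L·hr

AUC = 1400 µg/L·hr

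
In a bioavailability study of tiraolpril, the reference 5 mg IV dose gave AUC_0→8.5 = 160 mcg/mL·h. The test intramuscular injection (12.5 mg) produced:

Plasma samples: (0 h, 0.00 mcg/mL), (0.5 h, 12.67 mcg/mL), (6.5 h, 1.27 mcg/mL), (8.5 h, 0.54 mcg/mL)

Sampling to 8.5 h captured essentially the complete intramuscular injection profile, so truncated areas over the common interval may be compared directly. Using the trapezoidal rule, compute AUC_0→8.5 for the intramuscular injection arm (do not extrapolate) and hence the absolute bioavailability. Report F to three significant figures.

Trapezoidal AUC_0→8.5 (intramuscular injection):
  [0→0.5]: (0.00+12.67)/2 × 0.5 = 3.1675
  [0.5→6.5]: (12.67+1.27)/2 × 6 = 41.82
  [6.5→8.5]: (1.27+0.54)/2 × 2 = 1.81
  Sum = 46.7975 mcg/mL·h
F = (AUC_ev/D_ev)/(AUC_iv/D_iv) = (46.7975/12.5)/(160/5) = 3.7438/32 = 0.1170

F = 0.117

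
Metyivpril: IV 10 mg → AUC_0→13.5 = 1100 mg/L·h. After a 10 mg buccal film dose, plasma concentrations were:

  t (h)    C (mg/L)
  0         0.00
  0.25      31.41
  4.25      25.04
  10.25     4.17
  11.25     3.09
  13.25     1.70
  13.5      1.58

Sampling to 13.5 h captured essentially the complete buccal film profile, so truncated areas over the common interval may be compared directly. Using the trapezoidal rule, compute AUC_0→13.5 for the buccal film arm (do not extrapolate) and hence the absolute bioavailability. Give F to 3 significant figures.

F = 0.194

Trapezoidal AUC_0→13.5 (buccal film):
  [0→0.25]: (0.00+31.41)/2 × 0.25 = 3.92625
  [0.25→4.25]: (31.41+25.04)/2 × 4 = 112.9
  [4.25→10.25]: (25.04+4.17)/2 × 6 = 87.63
  [10.25→11.25]: (4.17+3.09)/2 × 1 = 3.63
  [11.25→13.25]: (3.09+1.70)/2 × 2 = 4.79
  [13.25→13.5]: (1.70+1.58)/2 × 0.25 = 0.41
  Sum = 213.28625 mg/L·h
F = (AUC_ev/D_ev)/(AUC_iv/D_iv) = (213.28625/10)/(1100/10) = 21.328625/110 = 0.1939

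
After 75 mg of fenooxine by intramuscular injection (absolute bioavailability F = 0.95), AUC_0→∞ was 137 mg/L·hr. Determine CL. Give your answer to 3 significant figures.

CL = 0.520 L/hr

CL = F × Dose / AUC_0→∞
   = 0.95 × 75 / 137 = 0.520073 L/hr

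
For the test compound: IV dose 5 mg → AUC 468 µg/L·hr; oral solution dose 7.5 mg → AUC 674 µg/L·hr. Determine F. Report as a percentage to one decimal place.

F = 96.0%

F = (AUC_ev / D_ev) / (AUC_iv / D_iv)
  = (674/7.5) / (468/5)
  = 89.8667 / 93.6 = 0.9601
  = 96.01%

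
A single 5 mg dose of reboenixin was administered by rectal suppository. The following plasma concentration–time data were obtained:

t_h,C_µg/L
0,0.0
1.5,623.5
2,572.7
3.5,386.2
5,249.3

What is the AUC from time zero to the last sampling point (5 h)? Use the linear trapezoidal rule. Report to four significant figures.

AUC = 1962 µg/L·h

Trapezoidal AUC_0→5:
  [0→1.5]: (0.0+623.5)/2 × 1.5 = 467.625
  [1.5→2]: (623.5+572.7)/2 × 0.5 = 299.05
  [2→3.5]: (572.7+386.2)/2 × 1.5 = 719.175
  [3.5→5]: (386.2+249.3)/2 × 1.5 = 476.625
  Sum = 1962.475 µg/L·h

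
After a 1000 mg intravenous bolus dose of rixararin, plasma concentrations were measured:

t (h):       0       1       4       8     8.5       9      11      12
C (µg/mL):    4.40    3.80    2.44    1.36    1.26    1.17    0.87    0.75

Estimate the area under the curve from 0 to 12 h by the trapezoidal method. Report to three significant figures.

Trapezoidal AUC_0→12:
  [0→1]: (4.40+3.80)/2 × 1 = 4.1
  [1→4]: (3.80+2.44)/2 × 3 = 9.36
  [4→8]: (2.44+1.36)/2 × 4 = 7.6
  [8→8.5]: (1.36+1.26)/2 × 0.5 = 0.655
  [8.5→9]: (1.26+1.17)/2 × 0.5 = 0.6075
  [9→11]: (1.17+0.87)/2 × 2 = 2.04
  [11→12]: (0.87+0.75)/2 × 1 = 0.81
  Sum = 25.1725 µg/mL·h

AUC = 25.2 µg/mL·h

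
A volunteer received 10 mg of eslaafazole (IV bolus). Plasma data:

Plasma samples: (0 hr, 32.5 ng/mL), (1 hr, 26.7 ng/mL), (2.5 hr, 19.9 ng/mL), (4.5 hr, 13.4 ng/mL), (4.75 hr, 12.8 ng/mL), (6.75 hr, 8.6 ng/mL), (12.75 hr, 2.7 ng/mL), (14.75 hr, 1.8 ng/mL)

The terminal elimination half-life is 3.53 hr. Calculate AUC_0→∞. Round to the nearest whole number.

AUC = 170 ng/mL·hr

Trapezoidal AUC_0→14.75:
  [0→1]: (32.5+26.7)/2 × 1 = 29.6
  [1→2.5]: (26.7+19.9)/2 × 1.5 = 34.95
  [2.5→4.5]: (19.9+13.4)/2 × 2 = 33.3
  [4.5→4.75]: (13.4+12.8)/2 × 0.25 = 3.275
  [4.75→6.75]: (12.8+8.6)/2 × 2 = 21.4
  [6.75→12.75]: (8.6+2.7)/2 × 6 = 33.9
  [12.75→14.75]: (2.7+1.8)/2 × 2 = 4.5
  Sum = 160.925 ng/mL·hr
k_e = ln2 / t½ = 0.693147 / 3.53 = 0.1964 hr^-1
Extrapolated tail: C_last / k_e = 1.8 / 0.1964 = 9.165
AUC_0→∞ = 160.925 + 9.165 = 170.09 ng/mL·hr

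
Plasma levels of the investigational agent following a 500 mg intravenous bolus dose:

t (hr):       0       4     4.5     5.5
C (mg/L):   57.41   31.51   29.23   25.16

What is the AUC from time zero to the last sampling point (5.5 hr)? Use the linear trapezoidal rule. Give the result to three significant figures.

Trapezoidal AUC_0→5.5:
  [0→4]: (57.41+31.51)/2 × 4 = 177.84
  [4→4.5]: (31.51+29.23)/2 × 0.5 = 15.185
  [4.5→5.5]: (29.23+25.16)/2 × 1 = 27.195
  Sum = 220.22 mg/L·hr

AUC = 220 mg/L·hr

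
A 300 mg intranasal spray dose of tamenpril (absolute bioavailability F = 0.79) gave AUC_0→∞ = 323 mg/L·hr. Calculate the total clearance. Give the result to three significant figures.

CL = 0.734 L/hr

CL = F × Dose / AUC_0→∞
   = 0.79 × 300 / 323 = 0.733746 L/hr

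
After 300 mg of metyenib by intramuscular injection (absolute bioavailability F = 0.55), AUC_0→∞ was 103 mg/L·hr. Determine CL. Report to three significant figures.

CL = F × Dose / AUC_0→∞
   = 0.55 × 300 / 103 = 1.60194 L/hr

CL = 1.60 L/hr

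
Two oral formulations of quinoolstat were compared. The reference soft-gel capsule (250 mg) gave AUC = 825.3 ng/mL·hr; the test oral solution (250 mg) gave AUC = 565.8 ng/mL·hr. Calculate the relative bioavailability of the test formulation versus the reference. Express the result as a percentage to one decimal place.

F_rel = 68.6%

F_rel = (AUC_test/D_test) / (AUC_ref/D_ref)
      = (565.8/250) / (825.3/250)
      = 2.2632 / 3.3012 = 0.6856 = 68.56%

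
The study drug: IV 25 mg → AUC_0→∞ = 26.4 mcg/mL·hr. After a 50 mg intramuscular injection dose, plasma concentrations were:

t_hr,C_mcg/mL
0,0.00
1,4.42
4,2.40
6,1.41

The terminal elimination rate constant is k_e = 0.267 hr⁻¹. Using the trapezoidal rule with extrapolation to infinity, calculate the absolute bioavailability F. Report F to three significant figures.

Trapezoidal AUC_0→6 (intramuscular injection):
  [0→1]: (0.00+4.42)/2 × 1 = 2.21
  [1→4]: (4.42+2.40)/2 × 3 = 10.23
  [4→6]: (2.40+1.41)/2 × 2 = 3.81
  Sum = 16.25 mcg/mL·hr
Tail: C_last/k_e = 1.41/0.267 = 5.281
AUC_0→∞ (intramuscular injection) = 16.25 + 5.281 = 21.531 mcg/mL·hr
F = (AUC_ev/D_ev)/(AUC_iv/D_iv) = (21.531/50)/(26.4/25) = 0.43062/1.056 = 0.4078

F = 0.408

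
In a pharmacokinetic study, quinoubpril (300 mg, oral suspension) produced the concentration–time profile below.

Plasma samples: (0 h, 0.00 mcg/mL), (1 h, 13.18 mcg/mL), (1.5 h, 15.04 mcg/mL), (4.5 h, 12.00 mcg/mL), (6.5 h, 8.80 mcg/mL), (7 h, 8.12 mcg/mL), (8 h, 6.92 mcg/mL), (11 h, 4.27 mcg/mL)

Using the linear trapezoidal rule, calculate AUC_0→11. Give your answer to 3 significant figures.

Trapezoidal AUC_0→11:
  [0→1]: (0.00+13.18)/2 × 1 = 6.59
  [1→1.5]: (13.18+15.04)/2 × 0.5 = 7.055
  [1.5→4.5]: (15.04+12.00)/2 × 3 = 40.56
  [4.5→6.5]: (12.00+8.80)/2 × 2 = 20.8
  [6.5→7]: (8.80+8.12)/2 × 0.5 = 4.23
  [7→8]: (8.12+6.92)/2 × 1 = 7.52
  [8→11]: (6.92+4.27)/2 × 3 = 16.785
  Sum = 103.54 mcg/mL·h

AUC = 104 mcg/mL·h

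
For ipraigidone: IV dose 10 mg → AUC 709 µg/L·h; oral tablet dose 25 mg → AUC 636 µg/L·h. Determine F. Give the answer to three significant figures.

F = 0.359

F = (AUC_ev / D_ev) / (AUC_iv / D_iv)
  = (636/25) / (709/10)
  = 25.44 / 70.9 = 0.3588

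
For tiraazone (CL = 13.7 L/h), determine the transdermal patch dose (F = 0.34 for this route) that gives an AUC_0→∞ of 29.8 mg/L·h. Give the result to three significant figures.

Dose = CL × AUC_0→∞ / F
     = 13.7 × 29.8 / 0.34 = 1200.76 mg

Dose = 1200 mg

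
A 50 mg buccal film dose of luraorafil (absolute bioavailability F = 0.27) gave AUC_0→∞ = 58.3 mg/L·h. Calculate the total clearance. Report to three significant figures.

CL = F × Dose / AUC_0→∞
   = 0.27 × 50 / 58.3 = 0.231561 L/h

CL = 0.232 L/h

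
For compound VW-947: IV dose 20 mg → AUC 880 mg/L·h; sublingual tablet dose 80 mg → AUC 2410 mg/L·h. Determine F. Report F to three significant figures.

F = (AUC_ev / D_ev) / (AUC_iv / D_iv)
  = (2410/80) / (880/20)
  = 30.125 / 44 = 0.6847

F = 0.685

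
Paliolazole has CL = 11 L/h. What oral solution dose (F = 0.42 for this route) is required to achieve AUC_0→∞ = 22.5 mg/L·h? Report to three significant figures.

Dose = CL × AUC_0→∞ / F
     = 11 × 22.5 / 0.42 = 589.286 mg

Dose = 589 mg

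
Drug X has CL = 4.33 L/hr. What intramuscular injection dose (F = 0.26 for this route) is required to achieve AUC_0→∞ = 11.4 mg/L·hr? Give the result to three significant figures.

Dose = 190 mg

Dose = CL × AUC_0→∞ / F
     = 4.33 × 11.4 / 0.26 = 189.854 mg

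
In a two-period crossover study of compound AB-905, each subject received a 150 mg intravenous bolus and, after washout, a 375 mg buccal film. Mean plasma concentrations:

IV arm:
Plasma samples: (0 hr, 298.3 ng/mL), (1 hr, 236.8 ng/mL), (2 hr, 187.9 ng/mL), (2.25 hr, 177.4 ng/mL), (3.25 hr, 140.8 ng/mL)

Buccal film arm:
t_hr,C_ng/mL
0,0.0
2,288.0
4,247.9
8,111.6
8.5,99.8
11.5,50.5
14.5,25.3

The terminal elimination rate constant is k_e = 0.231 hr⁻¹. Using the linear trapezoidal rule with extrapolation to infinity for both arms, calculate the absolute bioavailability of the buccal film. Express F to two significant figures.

F = 0.63

Trapezoidal AUC_0→3.25 (IV):
  [0→1]: (298.3+236.8)/2 × 1 = 267.55
  [1→2]: (236.8+187.9)/2 × 1 = 212.35
  [2→2.25]: (187.9+177.4)/2 × 0.25 = 45.6625
  [2.25→3.25]: (177.4+140.8)/2 × 1 = 159.1
  Sum = 684.6625 ng/mL·hr
IV tail: 140.8/0.231 = 609.524; AUC_iv,0→∞ = 684.6625 + 609.524 = 1294.1865 ng/mL·hr
Trapezoidal AUC_0→14.5 (buccal film):
  [0→2]: (0.0+288.0)/2 × 2 = 288.0
  [2→4]: (288.0+247.9)/2 × 2 = 535.9
  [4→8]: (247.9+111.6)/2 × 4 = 719.0
  [8→8.5]: (111.6+99.8)/2 × 0.5 = 52.85
  [8.5→11.5]: (99.8+50.5)/2 × 3 = 225.45
  [11.5→14.5]: (50.5+25.3)/2 × 3 = 113.7
  Sum = 1934.9 ng/mL·hr
buccal film tail: 25.3/0.231 = 109.524; AUC_ev,0→∞ = 1934.9 + 109.524 = 2044.424 ng/mL·hr
F = (AUC_ev/D_ev)/(AUC_iv/D_iv) = (2044.424/375)/(1294.1865/150) = 5.4518/8.62791 = 0.6319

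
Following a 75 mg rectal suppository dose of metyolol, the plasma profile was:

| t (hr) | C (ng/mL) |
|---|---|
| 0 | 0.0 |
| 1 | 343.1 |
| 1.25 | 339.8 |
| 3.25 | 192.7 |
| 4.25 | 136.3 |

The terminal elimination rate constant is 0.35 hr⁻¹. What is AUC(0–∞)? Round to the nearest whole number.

AUC = 1343 ng/mL·hr

Trapezoidal AUC_0→4.25:
  [0→1]: (0.0+343.1)/2 × 1 = 171.55
  [1→1.25]: (343.1+339.8)/2 × 0.25 = 85.3625
  [1.25→3.25]: (339.8+192.7)/2 × 2 = 532.5
  [3.25→4.25]: (192.7+136.3)/2 × 1 = 164.5
  Sum = 953.9125 ng/mL·hr
Extrapolated tail: C_last / k_e = 136.3 / 0.35 = 389.429
AUC_0→∞ = 953.9125 + 389.429 = 1343.3415 ng/mL·hr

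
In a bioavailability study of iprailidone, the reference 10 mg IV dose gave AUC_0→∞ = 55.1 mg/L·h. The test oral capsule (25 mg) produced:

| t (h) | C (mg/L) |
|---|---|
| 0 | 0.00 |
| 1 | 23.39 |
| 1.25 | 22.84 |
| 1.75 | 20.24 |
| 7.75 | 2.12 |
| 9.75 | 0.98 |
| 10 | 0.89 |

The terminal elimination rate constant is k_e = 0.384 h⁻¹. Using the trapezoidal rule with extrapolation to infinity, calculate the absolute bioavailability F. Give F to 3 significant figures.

Trapezoidal AUC_0→10 (oral capsule):
  [0→1]: (0.00+23.39)/2 × 1 = 11.695
  [1→1.25]: (23.39+22.84)/2 × 0.25 = 5.77875
  [1.25→1.75]: (22.84+20.24)/2 × 0.5 = 10.77
  [1.75→7.75]: (20.24+2.12)/2 × 6 = 67.08
  [7.75→9.75]: (2.12+0.98)/2 × 2 = 3.1
  [9.75→10]: (0.98+0.89)/2 × 0.25 = 0.23375
  Sum = 98.6575 mg/L·h
Tail: C_last/k_e = 0.89/0.384 = 2.318
AUC_0→∞ (oral capsule) = 98.6575 + 2.318 = 100.9755 mg/L·h
F = (AUC_ev/D_ev)/(AUC_iv/D_iv) = (100.9755/25)/(55.1/10) = 4.03902/5.51 = 0.7330

F = 0.733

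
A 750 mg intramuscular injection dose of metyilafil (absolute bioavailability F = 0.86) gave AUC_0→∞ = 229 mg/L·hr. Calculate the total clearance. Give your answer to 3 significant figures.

CL = F × Dose / AUC_0→∞
   = 0.86 × 750 / 229 = 2.81659 L/hr

CL = 2.82 L/hr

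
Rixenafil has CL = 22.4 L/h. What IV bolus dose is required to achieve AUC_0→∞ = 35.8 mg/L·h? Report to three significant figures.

Dose = 802 mg

Dose_iv = CL × AUC_0→∞
     = 22.4 × 35.8 = 801.92 mg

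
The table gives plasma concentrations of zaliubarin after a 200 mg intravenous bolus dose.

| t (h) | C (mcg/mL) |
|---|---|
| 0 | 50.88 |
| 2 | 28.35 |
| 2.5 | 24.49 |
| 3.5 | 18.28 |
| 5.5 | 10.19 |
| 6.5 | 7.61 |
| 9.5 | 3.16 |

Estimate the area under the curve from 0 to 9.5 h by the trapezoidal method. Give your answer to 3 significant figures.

AUC = 167 mcg/mL·h

Trapezoidal AUC_0→9.5:
  [0→2]: (50.88+28.35)/2 × 2 = 79.23
  [2→2.5]: (28.35+24.49)/2 × 0.5 = 13.21
  [2.5→3.5]: (24.49+18.28)/2 × 1 = 21.385
  [3.5→5.5]: (18.28+10.19)/2 × 2 = 28.47
  [5.5→6.5]: (10.19+7.61)/2 × 1 = 8.9
  [6.5→9.5]: (7.61+3.16)/2 × 3 = 16.155
  Sum = 167.35 mcg/mL·h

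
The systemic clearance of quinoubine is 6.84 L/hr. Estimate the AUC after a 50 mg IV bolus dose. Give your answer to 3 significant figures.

AUC_0→∞ = Dose_iv / CL
        = 50 / 6.84 = 7.30994 mg/L·hr

AUC = 7.31 mg/L·hr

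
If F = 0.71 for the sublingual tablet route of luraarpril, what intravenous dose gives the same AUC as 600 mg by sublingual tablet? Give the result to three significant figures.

Systemic exposure from an extravascular dose = F × D_ev, so the equivalent IV dose is F × D_ev.
D_iv = F × D_ev = 0.71 × 600 = 426 mg

D_iv = 426 mg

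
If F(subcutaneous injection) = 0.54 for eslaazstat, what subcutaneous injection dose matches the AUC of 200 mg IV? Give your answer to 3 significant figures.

For equal systemic exposure: F × D_ev = D_iv
D_ev = D_iv / F = 200 / 0.54 = 370.37 mg

D_subcutaneous = 370 mg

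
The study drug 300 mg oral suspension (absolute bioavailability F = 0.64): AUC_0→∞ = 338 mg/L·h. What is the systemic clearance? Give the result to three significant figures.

CL = F × Dose / AUC_0→∞
   = 0.64 × 300 / 338 = 0.568047 L/h

CL = 0.568 L/h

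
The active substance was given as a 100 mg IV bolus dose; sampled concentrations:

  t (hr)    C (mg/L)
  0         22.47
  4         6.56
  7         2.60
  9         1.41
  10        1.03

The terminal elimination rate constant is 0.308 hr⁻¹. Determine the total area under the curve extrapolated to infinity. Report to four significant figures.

Trapezoidal AUC_0→10:
  [0→4]: (22.47+6.56)/2 × 4 = 58.06
  [4→7]: (6.56+2.60)/2 × 3 = 13.74
  [7→9]: (2.60+1.41)/2 × 2 = 4.01
  [9→10]: (1.41+1.03)/2 × 1 = 1.22
  Sum = 77.03 mg/L·hr
Extrapolated tail: C_last / k_e = 1.03 / 0.308 = 3.344
AUC_0→∞ = 77.03 + 3.344 = 80.374 mg/L·hr

AUC = 80.37 mg/L·hr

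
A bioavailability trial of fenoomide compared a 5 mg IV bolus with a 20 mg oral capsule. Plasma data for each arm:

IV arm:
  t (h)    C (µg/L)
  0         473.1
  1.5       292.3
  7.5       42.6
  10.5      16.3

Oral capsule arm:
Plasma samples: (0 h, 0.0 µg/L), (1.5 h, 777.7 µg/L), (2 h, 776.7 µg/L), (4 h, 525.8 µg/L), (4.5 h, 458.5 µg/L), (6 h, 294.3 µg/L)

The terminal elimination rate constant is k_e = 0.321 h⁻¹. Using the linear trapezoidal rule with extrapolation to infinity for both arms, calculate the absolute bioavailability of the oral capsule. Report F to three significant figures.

F = 0.582

Trapezoidal AUC_0→10.5 (IV):
  [0→1.5]: (473.1+292.3)/2 × 1.5 = 574.05
  [1.5→7.5]: (292.3+42.6)/2 × 6 = 1004.7
  [7.5→10.5]: (42.6+16.3)/2 × 3 = 88.35
  Sum = 1667.1 µg/L·h
IV tail: 16.3/0.321 = 50.779; AUC_iv,0→∞ = 1667.1 + 50.779 = 1717.879 µg/L·h
Trapezoidal AUC_0→6 (oral capsule):
  [0→1.5]: (0.0+777.7)/2 × 1.5 = 583.275
  [1.5→2]: (777.7+776.7)/2 × 0.5 = 388.6
  [2→4]: (776.7+525.8)/2 × 2 = 1302.5
  [4→4.5]: (525.8+458.5)/2 × 0.5 = 246.075
  [4.5→6]: (458.5+294.3)/2 × 1.5 = 564.6
  Sum = 3085.05 µg/L·h
oral capsule tail: 294.3/0.321 = 916.822; AUC_ev,0→∞ = 3085.05 + 916.822 = 4001.872 µg/L·h
F = (AUC_ev/D_ev)/(AUC_iv/D_iv) = (4001.872/20)/(1717.879/5) = 200.0936/343.5758 = 0.5824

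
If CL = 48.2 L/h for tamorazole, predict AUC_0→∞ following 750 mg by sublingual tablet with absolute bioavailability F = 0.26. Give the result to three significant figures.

AUC = 4.05 mg/L·h

AUC_0→∞ = F × Dose / CL
        = 0.26 × 750 / 48.2 = 4.04564 mg/L·h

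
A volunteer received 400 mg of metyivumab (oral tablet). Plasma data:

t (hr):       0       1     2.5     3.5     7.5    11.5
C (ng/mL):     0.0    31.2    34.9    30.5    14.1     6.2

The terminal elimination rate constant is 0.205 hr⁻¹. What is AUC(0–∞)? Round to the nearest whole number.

AUC = 258 ng/mL·hr

Trapezoidal AUC_0→11.5:
  [0→1]: (0.0+31.2)/2 × 1 = 15.6
  [1→2.5]: (31.2+34.9)/2 × 1.5 = 49.575
  [2.5→3.5]: (34.9+30.5)/2 × 1 = 32.7
  [3.5→7.5]: (30.5+14.1)/2 × 4 = 89.2
  [7.5→11.5]: (14.1+6.2)/2 × 4 = 40.6
  Sum = 227.675 ng/mL·hr
Extrapolated tail: C_last / k_e = 6.2 / 0.205 = 30.244
AUC_0→∞ = 227.675 + 30.244 = 257.919 ng/mL·hr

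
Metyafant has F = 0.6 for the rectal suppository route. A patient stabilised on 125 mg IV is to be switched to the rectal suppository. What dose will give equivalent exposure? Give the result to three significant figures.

D_rectal = 208 mg

For equal systemic exposure: F × D_ev = D_iv
D_ev = D_iv / F = 125 / 0.6 = 208.333 mg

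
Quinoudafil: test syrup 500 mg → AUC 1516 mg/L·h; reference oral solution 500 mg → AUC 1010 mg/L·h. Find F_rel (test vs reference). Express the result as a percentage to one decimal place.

F_rel = (AUC_test/D_test) / (AUC_ref/D_ref)
      = (1516/500) / (1010/500)
      = 3.032 / 2.02 = 1.5010 = 150.10%

F_rel = 150.1%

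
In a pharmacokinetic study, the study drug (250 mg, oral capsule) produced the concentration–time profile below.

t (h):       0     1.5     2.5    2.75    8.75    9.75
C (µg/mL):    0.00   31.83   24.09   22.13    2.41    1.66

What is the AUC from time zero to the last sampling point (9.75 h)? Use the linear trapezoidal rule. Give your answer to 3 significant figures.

Trapezoidal AUC_0→9.75:
  [0→1.5]: (0.00+31.83)/2 × 1.5 = 23.8725
  [1.5→2.5]: (31.83+24.09)/2 × 1 = 27.96
  [2.5→2.75]: (24.09+22.13)/2 × 0.25 = 5.7775
  [2.75→8.75]: (22.13+2.41)/2 × 6 = 73.62
  [8.75→9.75]: (2.41+1.66)/2 × 1 = 2.035
  Sum = 133.265 µg/mL·h

AUC = 133 µg/mL·h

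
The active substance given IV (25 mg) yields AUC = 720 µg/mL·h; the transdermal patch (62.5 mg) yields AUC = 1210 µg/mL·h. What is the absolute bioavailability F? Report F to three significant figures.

F = 0.672

F = (AUC_ev / D_ev) / (AUC_iv / D_iv)
  = (1210/62.5) / (720/25)
  = 19.36 / 28.8 = 0.6722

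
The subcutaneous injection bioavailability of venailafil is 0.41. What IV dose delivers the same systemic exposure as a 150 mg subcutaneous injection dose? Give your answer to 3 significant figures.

D_iv = 61.5 mg

Systemic exposure from an extravascular dose = F × D_ev, so the equivalent IV dose is F × D_ev.
D_iv = F × D_ev = 0.41 × 150 = 61.5 mg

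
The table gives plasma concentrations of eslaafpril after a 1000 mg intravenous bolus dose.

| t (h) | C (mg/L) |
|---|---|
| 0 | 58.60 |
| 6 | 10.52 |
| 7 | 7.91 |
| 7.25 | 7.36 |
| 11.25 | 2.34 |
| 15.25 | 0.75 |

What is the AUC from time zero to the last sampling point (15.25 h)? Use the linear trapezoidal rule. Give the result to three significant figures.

AUC = 244 mg/L·h

Trapezoidal AUC_0→15.25:
  [0→6]: (58.60+10.52)/2 × 6 = 207.36
  [6→7]: (10.52+7.91)/2 × 1 = 9.215
  [7→7.25]: (7.91+7.36)/2 × 0.25 = 1.90875
  [7.25→11.25]: (7.36+2.34)/2 × 4 = 19.4
  [11.25→15.25]: (2.34+0.75)/2 × 4 = 6.18
  Sum = 244.06375 mg/L·h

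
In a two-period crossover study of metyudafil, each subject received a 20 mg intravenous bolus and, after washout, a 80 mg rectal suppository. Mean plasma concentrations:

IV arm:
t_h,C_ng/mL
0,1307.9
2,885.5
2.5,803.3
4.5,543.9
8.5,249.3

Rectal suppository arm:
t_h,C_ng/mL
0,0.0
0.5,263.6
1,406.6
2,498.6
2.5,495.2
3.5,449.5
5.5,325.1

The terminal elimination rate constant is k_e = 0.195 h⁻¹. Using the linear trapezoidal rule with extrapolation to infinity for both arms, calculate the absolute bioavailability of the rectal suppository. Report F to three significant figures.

Trapezoidal AUC_0→8.5 (IV):
  [0→2]: (1307.9+885.5)/2 × 2 = 2193.4
  [2→2.5]: (885.5+803.3)/2 × 0.5 = 422.2
  [2.5→4.5]: (803.3+543.9)/2 × 2 = 1347.2
  [4.5→8.5]: (543.9+249.3)/2 × 4 = 1586.4
  Sum = 5549.2 ng/mL·h
IV tail: 249.3/0.195 = 1278.462; AUC_iv,0→∞ = 5549.2 + 1278.462 = 6827.662 ng/mL·h
Trapezoidal AUC_0→5.5 (rectal suppository):
  [0→0.5]: (0.0+263.6)/2 × 0.5 = 65.9
  [0.5→1]: (263.6+406.6)/2 × 0.5 = 167.55
  [1→2]: (406.6+498.6)/2 × 1 = 452.6
  [2→2.5]: (498.6+495.2)/2 × 0.5 = 248.45
  [2.5→3.5]: (495.2+449.5)/2 × 1 = 472.35
  [3.5→5.5]: (449.5+325.1)/2 × 2 = 774.6
  Sum = 2181.45 ng/mL·h
rectal suppository tail: 325.1/0.195 = 1667.179; AUC_ev,0→∞ = 2181.45 + 1667.179 = 3848.629 ng/mL·h
F = (AUC_ev/D_ev)/(AUC_iv/D_iv) = (3848.629/80)/(6827.662/20) = 48.1079/341.3831 = 0.1409

F = 0.141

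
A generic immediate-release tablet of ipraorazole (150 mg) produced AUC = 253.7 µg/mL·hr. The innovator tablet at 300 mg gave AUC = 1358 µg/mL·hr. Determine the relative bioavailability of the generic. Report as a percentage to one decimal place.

F_rel = (AUC_test/D_test) / (AUC_ref/D_ref)
      = (253.7/150) / (1358/300)
      = 1.69133 / 4.52667 = 0.3736 = 37.36%

F_rel = 37.4%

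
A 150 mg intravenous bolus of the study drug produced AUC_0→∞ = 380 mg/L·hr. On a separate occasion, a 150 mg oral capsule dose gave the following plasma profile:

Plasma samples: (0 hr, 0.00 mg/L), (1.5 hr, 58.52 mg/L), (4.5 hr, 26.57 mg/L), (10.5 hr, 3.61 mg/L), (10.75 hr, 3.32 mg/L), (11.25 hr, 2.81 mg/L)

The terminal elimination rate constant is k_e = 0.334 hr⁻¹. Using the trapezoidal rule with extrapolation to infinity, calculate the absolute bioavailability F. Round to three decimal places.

Trapezoidal AUC_0→11.25 (oral capsule):
  [0→1.5]: (0.00+58.52)/2 × 1.5 = 43.89
  [1.5→4.5]: (58.52+26.57)/2 × 3 = 127.635
  [4.5→10.5]: (26.57+3.61)/2 × 6 = 90.54
  [10.5→10.75]: (3.61+3.32)/2 × 0.25 = 0.86625
  [10.75→11.25]: (3.32+2.81)/2 × 0.5 = 1.5325
  Sum = 264.46375 mg/L·hr
Tail: C_last/k_e = 2.81/0.334 = 8.413
AUC_0→∞ (oral capsule) = 264.46375 + 8.413 = 272.87675 mg/L·hr
F = (AUC_ev/D_ev)/(AUC_iv/D_iv) = (272.87675/150)/(380/150) = 1.81918/2.53333 = 0.7181

F = 0.718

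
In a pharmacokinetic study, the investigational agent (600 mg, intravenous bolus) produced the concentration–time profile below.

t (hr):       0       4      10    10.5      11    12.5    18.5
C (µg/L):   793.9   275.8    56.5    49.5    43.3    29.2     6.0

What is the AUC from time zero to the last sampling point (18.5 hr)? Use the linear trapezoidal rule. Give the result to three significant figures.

Trapezoidal AUC_0→18.5:
  [0→4]: (793.9+275.8)/2 × 4 = 2139.4
  [4→10]: (275.8+56.5)/2 × 6 = 996.9
  [10→10.5]: (56.5+49.5)/2 × 0.5 = 26.5
  [10.5→11]: (49.5+43.3)/2 × 0.5 = 23.2
  [11→12.5]: (43.3+29.2)/2 × 1.5 = 54.375
  [12.5→18.5]: (29.2+6.0)/2 × 6 = 105.6
  Sum = 3345.975 µg/L·hr

AUC = 3350 µg/L·hr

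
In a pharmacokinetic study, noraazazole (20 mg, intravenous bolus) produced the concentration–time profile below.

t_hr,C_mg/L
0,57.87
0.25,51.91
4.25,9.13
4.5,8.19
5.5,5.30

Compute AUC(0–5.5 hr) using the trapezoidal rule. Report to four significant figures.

Trapezoidal AUC_0→5.5:
  [0→0.25]: (57.87+51.91)/2 × 0.25 = 13.7225
  [0.25→4.25]: (51.91+9.13)/2 × 4 = 122.08
  [4.25→4.5]: (9.13+8.19)/2 × 0.25 = 2.165
  [4.5→5.5]: (8.19+5.30)/2 × 1 = 6.745
  Sum = 144.7125 mg/L·hr

AUC = 144.7 mg/L·hr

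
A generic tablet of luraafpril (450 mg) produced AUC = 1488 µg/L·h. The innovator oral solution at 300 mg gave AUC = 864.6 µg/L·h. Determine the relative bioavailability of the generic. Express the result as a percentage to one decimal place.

F_rel = 114.7%

F_rel = (AUC_test/D_test) / (AUC_ref/D_ref)
      = (1488/450) / (864.6/300)
      = 3.30667 / 2.882 = 1.1474 = 114.74%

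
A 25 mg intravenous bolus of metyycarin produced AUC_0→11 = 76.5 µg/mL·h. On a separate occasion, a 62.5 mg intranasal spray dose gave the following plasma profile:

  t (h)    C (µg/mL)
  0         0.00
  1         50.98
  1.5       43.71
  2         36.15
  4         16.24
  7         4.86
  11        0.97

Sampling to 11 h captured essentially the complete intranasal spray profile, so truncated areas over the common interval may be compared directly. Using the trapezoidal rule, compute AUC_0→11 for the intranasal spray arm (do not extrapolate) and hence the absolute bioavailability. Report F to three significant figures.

F = 0.862

Trapezoidal AUC_0→11 (intranasal spray):
  [0→1]: (0.00+50.98)/2 × 1 = 25.49
  [1→1.5]: (50.98+43.71)/2 × 0.5 = 23.6725
  [1.5→2]: (43.71+36.15)/2 × 0.5 = 19.965
  [2→4]: (36.15+16.24)/2 × 2 = 52.39
  [4→7]: (16.24+4.86)/2 × 3 = 31.65
  [7→11]: (4.86+0.97)/2 × 4 = 11.66
  Sum = 164.8275 µg/mL·h
F = (AUC_ev/D_ev)/(AUC_iv/D_iv) = (164.8275/62.5)/(76.5/25) = 2.63724/3.06 = 0.8618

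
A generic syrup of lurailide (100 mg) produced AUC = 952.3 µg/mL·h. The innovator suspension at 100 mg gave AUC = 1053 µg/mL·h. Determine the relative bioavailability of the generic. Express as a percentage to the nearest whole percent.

F_rel = (AUC_test/D_test) / (AUC_ref/D_ref)
      = (952.3/100) / (1053/100)
      = 9.523 / 10.53 = 0.9044 = 90.44%

F_rel = 90%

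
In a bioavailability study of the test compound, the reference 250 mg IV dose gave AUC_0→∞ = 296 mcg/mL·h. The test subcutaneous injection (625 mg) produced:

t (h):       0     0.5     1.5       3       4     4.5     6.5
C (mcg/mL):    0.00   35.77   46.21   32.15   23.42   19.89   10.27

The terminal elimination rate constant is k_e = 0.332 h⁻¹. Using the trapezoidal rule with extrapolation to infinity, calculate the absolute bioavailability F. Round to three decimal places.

Trapezoidal AUC_0→6.5 (subcutaneous injection):
  [0→0.5]: (0.00+35.77)/2 × 0.5 = 8.9425
  [0.5→1.5]: (35.77+46.21)/2 × 1 = 40.99
  [1.5→3]: (46.21+32.15)/2 × 1.5 = 58.77
  [3→4]: (32.15+23.42)/2 × 1 = 27.785
  [4→4.5]: (23.42+19.89)/2 × 0.5 = 10.8275
  [4.5→6.5]: (19.89+10.27)/2 × 2 = 30.16
  Sum = 177.475 mcg/mL·h
Tail: C_last/k_e = 10.27/0.332 = 30.934
AUC_0→∞ (subcutaneous injection) = 177.475 + 30.934 = 208.409 mcg/mL·h
F = (AUC_ev/D_ev)/(AUC_iv/D_iv) = (208.409/625)/(296/250) = 0.3334544/1.184 = 0.2816

F = 0.282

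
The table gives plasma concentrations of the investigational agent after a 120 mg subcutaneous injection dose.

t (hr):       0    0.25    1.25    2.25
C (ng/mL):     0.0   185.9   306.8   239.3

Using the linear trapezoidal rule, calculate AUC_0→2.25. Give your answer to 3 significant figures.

AUC = 543 ng/mL·hr

Trapezoidal AUC_0→2.25:
  [0→0.25]: (0.0+185.9)/2 × 0.25 = 23.2375
  [0.25→1.25]: (185.9+306.8)/2 × 1 = 246.35
  [1.25→2.25]: (306.8+239.3)/2 × 1 = 273.05
  Sum = 542.6375 ng/mL·hr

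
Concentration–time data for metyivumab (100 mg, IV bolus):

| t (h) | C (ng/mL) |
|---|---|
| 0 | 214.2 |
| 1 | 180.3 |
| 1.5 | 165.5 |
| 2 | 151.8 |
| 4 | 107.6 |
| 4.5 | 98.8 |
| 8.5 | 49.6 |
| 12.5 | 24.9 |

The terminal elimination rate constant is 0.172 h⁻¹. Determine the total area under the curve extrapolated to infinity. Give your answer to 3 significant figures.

Trapezoidal AUC_0→12.5:
  [0→1]: (214.2+180.3)/2 × 1 = 197.25
  [1→1.5]: (180.3+165.5)/2 × 0.5 = 86.45
  [1.5→2]: (165.5+151.8)/2 × 0.5 = 79.325
  [2→4]: (151.8+107.6)/2 × 2 = 259.4
  [4→4.5]: (107.6+98.8)/2 × 0.5 = 51.6
  [4.5→8.5]: (98.8+49.6)/2 × 4 = 296.8
  [8.5→12.5]: (49.6+24.9)/2 × 4 = 149.0
  Sum = 1119.825 ng/mL·h
Extrapolated tail: C_last / k_e = 24.9 / 0.172 = 144.767
AUC_0→∞ = 1119.825 + 144.767 = 1264.592 ng/mL·h

AUC = 1260 ng/mL·h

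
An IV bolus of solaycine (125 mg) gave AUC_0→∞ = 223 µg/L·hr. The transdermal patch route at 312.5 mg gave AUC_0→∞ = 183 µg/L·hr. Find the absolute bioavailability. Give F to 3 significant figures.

F = (AUC_ev / D_ev) / (AUC_iv / D_iv)
  = (183/312.5) / (223/125)
  = 0.5856 / 1.784 = 0.3283

F = 0.328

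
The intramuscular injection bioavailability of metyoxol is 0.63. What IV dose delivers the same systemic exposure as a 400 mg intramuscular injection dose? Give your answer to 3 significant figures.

D_iv = 252 mg

Systemic exposure from an extravascular dose = F × D_ev, so the equivalent IV dose is F × D_ev.
D_iv = F × D_ev = 0.63 × 400 = 252 mg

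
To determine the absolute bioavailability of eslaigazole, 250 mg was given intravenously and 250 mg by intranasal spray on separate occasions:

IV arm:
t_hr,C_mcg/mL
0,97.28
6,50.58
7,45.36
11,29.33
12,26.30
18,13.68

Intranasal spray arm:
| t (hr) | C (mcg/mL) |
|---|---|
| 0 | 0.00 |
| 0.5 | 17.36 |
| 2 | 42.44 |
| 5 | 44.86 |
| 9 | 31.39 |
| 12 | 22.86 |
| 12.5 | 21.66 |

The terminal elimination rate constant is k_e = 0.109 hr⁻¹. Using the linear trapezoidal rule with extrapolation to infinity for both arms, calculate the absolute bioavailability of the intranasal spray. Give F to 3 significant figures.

F = 0.682

Trapezoidal AUC_0→18 (IV):
  [0→6]: (97.28+50.58)/2 × 6 = 443.58
  [6→7]: (50.58+45.36)/2 × 1 = 47.97
  [7→11]: (45.36+29.33)/2 × 4 = 149.38
  [11→12]: (29.33+26.30)/2 × 1 = 27.815
  [12→18]: (26.30+13.68)/2 × 6 = 119.94
  Sum = 788.685 mcg/mL·hr
IV tail: 13.68/0.109 = 125.505; AUC_iv,0→∞ = 788.685 + 125.505 = 914.19 mcg/mL·hr
Trapezoidal AUC_0→12.5 (intranasal spray):
  [0→0.5]: (0.00+17.36)/2 × 0.5 = 4.34
  [0.5→2]: (17.36+42.44)/2 × 1.5 = 44.85
  [2→5]: (42.44+44.86)/2 × 3 = 130.95
  [5→9]: (44.86+31.39)/2 × 4 = 152.5
  [9→12]: (31.39+22.86)/2 × 3 = 81.375
  [12→12.5]: (22.86+21.66)/2 × 0.5 = 11.13
  Sum = 425.145 mcg/mL·hr
intranasal spray tail: 21.66/0.109 = 198.716; AUC_ev,0→∞ = 425.145 + 198.716 = 623.861 mcg/mL·hr
F = (AUC_ev/D_ev)/(AUC_iv/D_iv) = (623.861/250)/(914.19/250) = 2.495444/3.65676 = 0.6824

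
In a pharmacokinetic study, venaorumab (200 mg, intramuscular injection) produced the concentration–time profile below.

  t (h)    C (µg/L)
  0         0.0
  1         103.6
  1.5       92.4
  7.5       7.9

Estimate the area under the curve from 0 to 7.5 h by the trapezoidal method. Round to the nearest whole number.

AUC = 402 µg/L·h

Trapezoidal AUC_0→7.5:
  [0→1]: (0.0+103.6)/2 × 1 = 51.8
  [1→1.5]: (103.6+92.4)/2 × 0.5 = 49.0
  [1.5→7.5]: (92.4+7.9)/2 × 6 = 300.9
  Sum = 401.7 µg/L·h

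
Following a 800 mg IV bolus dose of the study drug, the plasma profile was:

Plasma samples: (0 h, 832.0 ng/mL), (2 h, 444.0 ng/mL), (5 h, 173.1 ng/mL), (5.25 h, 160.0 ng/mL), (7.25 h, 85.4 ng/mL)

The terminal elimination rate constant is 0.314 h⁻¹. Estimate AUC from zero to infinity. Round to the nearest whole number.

Trapezoidal AUC_0→7.25:
  [0→2]: (832.0+444.0)/2 × 2 = 1276.0
  [2→5]: (444.0+173.1)/2 × 3 = 925.65
  [5→5.25]: (173.1+160.0)/2 × 0.25 = 41.6375
  [5.25→7.25]: (160.0+85.4)/2 × 2 = 245.4
  Sum = 2488.6875 ng/mL·h
Extrapolated tail: C_last / k_e = 85.4 / 0.314 = 271.975
AUC_0→∞ = 2488.6875 + 271.975 = 2760.6625 ng/mL·h

AUC = 2761 ng/mL·h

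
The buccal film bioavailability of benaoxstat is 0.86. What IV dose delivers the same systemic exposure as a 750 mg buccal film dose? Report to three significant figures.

D_iv = 645 mg

Systemic exposure from an extravascular dose = F × D_ev, so the equivalent IV dose is F × D_ev.
D_iv = F × D_ev = 0.86 × 750 = 645 mg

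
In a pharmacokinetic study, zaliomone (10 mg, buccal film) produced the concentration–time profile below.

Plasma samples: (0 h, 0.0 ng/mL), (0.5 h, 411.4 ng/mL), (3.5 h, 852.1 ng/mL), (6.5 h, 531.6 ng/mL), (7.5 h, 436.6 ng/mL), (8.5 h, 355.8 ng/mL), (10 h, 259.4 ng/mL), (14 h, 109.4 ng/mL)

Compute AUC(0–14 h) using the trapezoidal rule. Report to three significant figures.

AUC = 6150 ng/mL·h

Trapezoidal AUC_0→14:
  [0→0.5]: (0.0+411.4)/2 × 0.5 = 102.85
  [0.5→3.5]: (411.4+852.1)/2 × 3 = 1895.25
  [3.5→6.5]: (852.1+531.6)/2 × 3 = 2075.55
  [6.5→7.5]: (531.6+436.6)/2 × 1 = 484.1
  [7.5→8.5]: (436.6+355.8)/2 × 1 = 396.2
  [8.5→10]: (355.8+259.4)/2 × 1.5 = 461.4
  [10→14]: (259.4+109.4)/2 × 4 = 737.6
  Sum = 6152.95 ng/mL·h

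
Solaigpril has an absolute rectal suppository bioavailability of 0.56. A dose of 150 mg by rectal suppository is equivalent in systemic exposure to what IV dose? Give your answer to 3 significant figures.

Systemic exposure from an extravascular dose = F × D_ev, so the equivalent IV dose is F × D_ev.
D_iv = F × D_ev = 0.56 × 150 = 84 mg

D_iv = 84.0 mg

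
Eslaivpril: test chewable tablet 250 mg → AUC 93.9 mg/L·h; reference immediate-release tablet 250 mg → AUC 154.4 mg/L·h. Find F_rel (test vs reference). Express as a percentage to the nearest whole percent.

F_rel = 61%

F_rel = (AUC_test/D_test) / (AUC_ref/D_ref)
      = (93.9/250) / (154.4/250)
      = 0.3756 / 0.6176 = 0.6082 = 60.82%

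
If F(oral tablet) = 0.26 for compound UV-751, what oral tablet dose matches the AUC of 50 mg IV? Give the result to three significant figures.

D_oral = 192 mg

For equal systemic exposure: F × D_ev = D_iv
D_ev = D_iv / F = 50 / 0.26 = 192.308 mg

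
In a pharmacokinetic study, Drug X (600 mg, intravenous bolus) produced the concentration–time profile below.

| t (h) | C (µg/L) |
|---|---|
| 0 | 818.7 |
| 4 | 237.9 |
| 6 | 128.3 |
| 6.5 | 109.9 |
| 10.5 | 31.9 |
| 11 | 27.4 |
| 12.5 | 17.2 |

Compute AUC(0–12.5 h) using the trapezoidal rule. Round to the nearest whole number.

Trapezoidal AUC_0→12.5:
  [0→4]: (818.7+237.9)/2 × 4 = 2113.2
  [4→6]: (237.9+128.3)/2 × 2 = 366.2
  [6→6.5]: (128.3+109.9)/2 × 0.5 = 59.55
  [6.5→10.5]: (109.9+31.9)/2 × 4 = 283.6
  [10.5→11]: (31.9+27.4)/2 × 0.5 = 14.825
  [11→12.5]: (27.4+17.2)/2 × 1.5 = 33.45
  Sum = 2870.825 µg/L·h

AUC = 2871 µg/L·h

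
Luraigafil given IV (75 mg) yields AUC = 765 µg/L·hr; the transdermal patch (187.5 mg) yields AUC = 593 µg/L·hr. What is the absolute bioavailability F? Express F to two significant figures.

F = 0.31

F = (AUC_ev / D_ev) / (AUC_iv / D_iv)
  = (593/187.5) / (765/75)
  = 3.16267 / 10.2 = 0.3101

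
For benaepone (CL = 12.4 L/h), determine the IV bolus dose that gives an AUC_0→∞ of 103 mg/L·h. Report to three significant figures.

Dose = 1280 mg

Dose_iv = CL × AUC_0→∞
     = 12.4 × 103 = 1277.2 mg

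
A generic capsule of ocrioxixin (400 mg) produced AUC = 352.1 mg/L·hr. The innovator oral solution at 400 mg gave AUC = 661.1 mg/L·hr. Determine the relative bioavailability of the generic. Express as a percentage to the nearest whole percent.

F_rel = (AUC_test/D_test) / (AUC_ref/D_ref)
      = (352.1/400) / (661.1/400)
      = 0.88025 / 1.65275 = 0.5326 = 53.26%

F_rel = 53%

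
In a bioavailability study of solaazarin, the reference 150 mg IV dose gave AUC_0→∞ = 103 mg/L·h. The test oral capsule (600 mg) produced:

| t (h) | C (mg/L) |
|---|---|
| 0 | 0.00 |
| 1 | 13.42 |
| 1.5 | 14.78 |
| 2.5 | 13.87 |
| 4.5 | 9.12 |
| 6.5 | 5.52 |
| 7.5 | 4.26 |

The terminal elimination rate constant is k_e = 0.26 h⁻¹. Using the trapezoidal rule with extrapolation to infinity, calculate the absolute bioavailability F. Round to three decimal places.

Trapezoidal AUC_0→7.5 (oral capsule):
  [0→1]: (0.00+13.42)/2 × 1 = 6.71
  [1→1.5]: (13.42+14.78)/2 × 0.5 = 7.05
  [1.5→2.5]: (14.78+13.87)/2 × 1 = 14.325
  [2.5→4.5]: (13.87+9.12)/2 × 2 = 22.99
  [4.5→6.5]: (9.12+5.52)/2 × 2 = 14.64
  [6.5→7.5]: (5.52+4.26)/2 × 1 = 4.89
  Sum = 70.605 mg/L·h
Tail: C_last/k_e = 4.26/0.26 = 16.385
AUC_0→∞ (oral capsule) = 70.605 + 16.385 = 86.99 mg/L·h
F = (AUC_ev/D_ev)/(AUC_iv/D_iv) = (86.99/600)/(103/150) = 0.144983/0.686667 = 0.2111

F = 0.211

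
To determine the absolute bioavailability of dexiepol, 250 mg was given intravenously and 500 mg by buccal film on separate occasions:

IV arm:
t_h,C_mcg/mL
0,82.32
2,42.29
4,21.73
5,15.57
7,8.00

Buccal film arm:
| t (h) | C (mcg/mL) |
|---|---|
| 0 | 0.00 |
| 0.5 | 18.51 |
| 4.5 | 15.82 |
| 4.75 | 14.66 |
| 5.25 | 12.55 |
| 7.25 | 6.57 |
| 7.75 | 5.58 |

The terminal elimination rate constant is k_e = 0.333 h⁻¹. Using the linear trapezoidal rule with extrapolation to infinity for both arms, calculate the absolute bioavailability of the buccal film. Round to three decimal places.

F = 0.241

Trapezoidal AUC_0→7 (IV):
  [0→2]: (82.32+42.29)/2 × 2 = 124.61
  [2→4]: (42.29+21.73)/2 × 2 = 64.02
  [4→5]: (21.73+15.57)/2 × 1 = 18.65
  [5→7]: (15.57+8.00)/2 × 2 = 23.57
  Sum = 230.85 mcg/mL·h
IV tail: 8.00/0.333 = 24.024; AUC_iv,0→∞ = 230.85 + 24.024 = 254.874 mcg/mL·h
Trapezoidal AUC_0→7.75 (buccal film):
  [0→0.5]: (0.00+18.51)/2 × 0.5 = 4.6275
  [0.5→4.5]: (18.51+15.82)/2 × 4 = 68.66
  [4.5→4.75]: (15.82+14.66)/2 × 0.25 = 3.81
  [4.75→5.25]: (14.66+12.55)/2 × 0.5 = 6.8025
  [5.25→7.25]: (12.55+6.57)/2 × 2 = 19.12
  [7.25→7.75]: (6.57+5.58)/2 × 0.5 = 3.0375
  Sum = 106.0575 mcg/mL·h
buccal film tail: 5.58/0.333 = 16.757; AUC_ev,0→∞ = 106.0575 + 16.757 = 122.8145 mcg/mL·h
F = (AUC_ev/D_ev)/(AUC_iv/D_iv) = (122.8145/500)/(254.874/250) = 0.245629/1.019496 = 0.2409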